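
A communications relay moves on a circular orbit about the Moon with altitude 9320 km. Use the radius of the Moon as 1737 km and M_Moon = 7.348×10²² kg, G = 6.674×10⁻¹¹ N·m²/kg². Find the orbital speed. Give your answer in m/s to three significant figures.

μ = GM = 6.674×10⁻¹¹ × 7.348×10²² = 4.904×10¹² m³/s².
r = 1737 + 9320 = 11057 km = 1.1057×10⁷ m.
For a circular orbit v = √(μ/r) = √(4.904×10¹² / 1.106×10⁷) = √(4.435×10⁵) = 666.0 m/s.

v ≈ 666 m/s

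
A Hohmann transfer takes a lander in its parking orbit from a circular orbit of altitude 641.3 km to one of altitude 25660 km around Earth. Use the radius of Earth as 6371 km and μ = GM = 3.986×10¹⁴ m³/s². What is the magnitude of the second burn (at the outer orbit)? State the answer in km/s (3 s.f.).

r₁ = 6371 + 641.3 = 7012.3 km = 7.0123×10⁶ m.
r₂ = 6371 + 25660 = 32031 km = 3.2031×10⁷ m.
Transfer ellipse a_t = (r₁ + r₂)/2 = 1.952×10⁷ m.
At r₁: circular v_c1 = √(μ/r₁) = 7539 m/s; transfer-perigee v_p = √[μ(2/r₁ − 1/a_t)] = 9658 m/s.
At r₂: circular v_c2 = √(μ/r₂) = 3528 m/s; transfer-apogee v_a = √[μ(2/r₂ − 1/a_t)] = 2114 m/s.
Δv₂ = v_c2 − v_a = 1413 m/s.
= 1.413 km/s.

Δv ≈ 1.41 km/s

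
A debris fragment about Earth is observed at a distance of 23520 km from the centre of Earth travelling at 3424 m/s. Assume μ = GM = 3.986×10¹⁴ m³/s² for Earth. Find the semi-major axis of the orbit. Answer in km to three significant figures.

r = 2.352×10⁷ m.
Vis-viva rearranged: 1/a = 2/r − v²/μ = 8.503×10⁻⁸ − 2.941×10⁻⁸ = 5.562×10⁻⁸ m⁻¹.
a = 1.798×10⁷ m = 17979 km.

a ≈ 18000 km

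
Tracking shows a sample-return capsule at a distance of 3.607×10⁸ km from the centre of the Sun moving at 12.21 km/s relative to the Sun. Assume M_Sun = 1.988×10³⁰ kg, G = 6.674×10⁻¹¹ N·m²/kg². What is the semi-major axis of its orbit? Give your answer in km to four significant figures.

μ = GM = 6.674×10⁻¹¹ × 1.988×10³⁰ = 1.327×10²⁰ m³/s².
r = 3.607×10¹¹ m.
Specific orbital energy ε = v²/2 − μ/r = (12210)²/2 − 1.327×10²⁰/3.607×10¹¹ = -2.933×10⁸ J/kg.
Since ε = −μ/(2a), a = −μ/(2ε) = 2.262×10¹¹ m = 2.2619×10⁸ km.

a ≈ 2.262×10⁸ km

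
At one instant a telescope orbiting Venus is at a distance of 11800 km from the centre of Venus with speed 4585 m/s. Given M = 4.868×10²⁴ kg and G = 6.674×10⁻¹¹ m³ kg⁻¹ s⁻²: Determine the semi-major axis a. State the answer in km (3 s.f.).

a ≈ 9540 km

μ = GM = 6.674×10⁻¹¹ × 4.868×10²⁴ = 3.249×10¹⁴ m³/s².
r = 1.180×10⁷ m.
Vis-viva rearranged: 1/a = 2/r − v²/μ = 1.695×10⁻⁷ − 6.471×10⁻⁸ = 1.048×10⁻⁷ m⁻¹.
a = 9.543×10⁶ m = 9543.3 km.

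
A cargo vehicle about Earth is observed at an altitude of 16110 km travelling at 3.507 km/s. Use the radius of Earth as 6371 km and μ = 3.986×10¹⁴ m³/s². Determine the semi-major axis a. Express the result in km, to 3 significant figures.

r = 6371 + 16110 = 22481 km = 2.248×10⁷ m.
Vis-viva rearranged: 1/a = 2/r − v²/μ = 8.896×10⁻⁸ − 3.086×10⁻⁸ = 5.811×10⁻⁸ m⁻¹.
a = 1.721×10⁷ m = 17209 km.

a ≈ 17200 km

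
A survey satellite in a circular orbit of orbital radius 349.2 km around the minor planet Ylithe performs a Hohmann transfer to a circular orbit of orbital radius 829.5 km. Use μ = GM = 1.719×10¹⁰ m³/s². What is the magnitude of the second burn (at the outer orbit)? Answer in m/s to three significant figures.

Δv ≈ 33.1 m/s

r₁ = 349.2 km = 3.492×10⁵ m.
r₂ = 829.5 km = 8.295×10⁵ m.
Transfer ellipse a_t = (r₁ + r₂)/2 = 5.894×10⁵ m.
At r₁: circular v_c1 = √(μ/r₁) = 221.9 m/s; transfer-periapsis v_p = √[μ(2/r₁ − 1/a_t)] = 263.2 m/s.
At r₂: circular v_c2 = √(μ/r₂) = 144.0 m/s; transfer-apoapsis v_a = √[μ(2/r₂ − 1/a_t)] = 110.8 m/s.
Δv₂ = v_c2 − v_a = 33.15 m/s.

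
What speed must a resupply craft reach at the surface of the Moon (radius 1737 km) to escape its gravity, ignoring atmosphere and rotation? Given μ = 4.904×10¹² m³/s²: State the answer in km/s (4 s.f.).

r = R = 1.737×10⁶ m.
Escape speed v_esc = √(2μ/r) = √(2 × 4.904×10¹² / 1.737×10⁶) = √(5.647×10⁶) = 2376 m/s.
= 2.376 km/s.

v_esc ≈ 2.376 km/s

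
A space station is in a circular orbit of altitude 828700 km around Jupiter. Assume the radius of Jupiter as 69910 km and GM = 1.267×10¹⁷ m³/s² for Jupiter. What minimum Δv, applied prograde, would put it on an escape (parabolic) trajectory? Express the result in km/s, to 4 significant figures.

r = 69910 + 828700 = 898610 km = 8.9861×10⁸ m.
Circular speed v_c = √(μ/r) = 11870 m/s.
Escape speed v_esc = √(2μ/r) = √2 × v_c = 16790 m/s.
Δv = v_esc − v_c = 4918 m/s = 4.918 km/s.

Δv ≈ 4.918 km/s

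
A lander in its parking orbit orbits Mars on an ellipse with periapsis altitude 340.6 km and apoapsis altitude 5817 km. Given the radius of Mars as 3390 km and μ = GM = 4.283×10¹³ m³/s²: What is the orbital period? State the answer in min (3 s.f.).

r_p = 3390 + 340.6 = 3730.6 km = 3.7306×10⁶ m.
r_a = 3390 + 5817 = 9207.0 km = 9.2070×10⁶ m.
Semi-major axis a = (r_p + r_a)/2 = (3730.6 + 9207.0)/2 = 6468.8 km = 6.469×10⁶ m.
By Kepler's third law T = 2π√(a³/μ) = 2π × 2.514×10³ = 1.580×10⁴ s.
= 263.3 min.

T ≈ 263 min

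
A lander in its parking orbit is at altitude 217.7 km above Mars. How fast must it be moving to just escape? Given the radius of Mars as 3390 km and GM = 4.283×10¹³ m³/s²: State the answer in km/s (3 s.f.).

r = 3390 + 217.7 = 3607.7 km = 3.6077×10⁶ m.
Escape speed v_esc = √(2μ/r) = √(2 × 4.283×10¹³ / 3.608×10⁶) = √(2.374×10⁷) = 4873 m/s.
= 4.873 km/s.

v_esc ≈ 4.87 km/s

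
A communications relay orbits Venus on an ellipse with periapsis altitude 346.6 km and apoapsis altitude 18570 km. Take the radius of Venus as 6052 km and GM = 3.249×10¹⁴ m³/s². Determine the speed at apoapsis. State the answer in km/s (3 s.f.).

v ≈ 2.33 km/s

r_p = 6052 + 346.6 = 6398.6 km = 6.3986×10⁶ m.
r_a = 6052 + 18570 = 24622 km = 2.4622×10⁷ m.
Semi-major axis a = (r_p + r_a)/2 = 15510 km = 1.551×10⁷ m.
Vis-viva: v² = μ(2/r − 1/a) = 3.249×10¹⁴ × (8.123×10⁻⁸ − 6.447×10⁻⁸) = 5.444×10⁶ m²/s².
v = 2333 m/s = 2.333 km/s.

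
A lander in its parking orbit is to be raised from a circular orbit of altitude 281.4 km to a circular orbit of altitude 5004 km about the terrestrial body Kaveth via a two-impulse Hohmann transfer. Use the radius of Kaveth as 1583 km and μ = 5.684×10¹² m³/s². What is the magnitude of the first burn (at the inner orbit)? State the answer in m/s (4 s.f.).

Δv ≈ 433.9 m/s

r₁ = 1583 + 281.4 = 1864.4 km = 1.8644×10⁶ m.
r₂ = 1583 + 5004 = 6587.0 km = 6.5870×10⁶ m.
Transfer ellipse a_t = (r₁ + r₂)/2 = 4.226×10⁶ m.
At r₁: circular v_c1 = √(μ/r₁) = 1746 m/s; transfer-periapsis v_p = √[μ(2/r₁ − 1/a_t)] = 2180 m/s.
Δv₁ = v_p − v_c1 = 433.9 m/s.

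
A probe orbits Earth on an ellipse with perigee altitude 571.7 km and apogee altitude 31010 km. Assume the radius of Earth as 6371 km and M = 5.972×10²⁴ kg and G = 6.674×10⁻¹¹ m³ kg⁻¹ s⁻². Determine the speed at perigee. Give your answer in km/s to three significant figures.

μ = GM = 6.674×10⁻¹¹ × 5.972×10²⁴ = 3.986×10¹⁴ m³/s².
r_p = 6371 + 571.7 = 6942.7 km = 6.9427×10⁶ m.
r_a = 6371 + 31010 = 37381 km = 3.7381×10⁷ m.
Semi-major axis a = (r_p + r_a)/2 = 22162 km = 2.216×10⁷ m.
Vis-viva: v² = μ(2/r − 1/a) = 3.986×10¹⁴ × (2.881×10⁻⁷ − 4.512×10⁻⁸) = 9.683×10⁷ m²/s².
v = 9840 m/s = 9.840 km/s.

v ≈ 9.84 km/s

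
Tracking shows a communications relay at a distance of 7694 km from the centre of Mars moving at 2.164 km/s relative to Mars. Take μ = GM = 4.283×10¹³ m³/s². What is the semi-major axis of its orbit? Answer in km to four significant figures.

a ≈ 6640 km

r = 7.694×10⁶ m.
Vis-viva rearranged: 1/a = 2/r − v²/μ = 2.599×10⁻⁷ − 1.093×10⁻⁷ = 1.506×10⁻⁷ m⁻¹.
a = 6.640×10⁶ m = 6639.8 km.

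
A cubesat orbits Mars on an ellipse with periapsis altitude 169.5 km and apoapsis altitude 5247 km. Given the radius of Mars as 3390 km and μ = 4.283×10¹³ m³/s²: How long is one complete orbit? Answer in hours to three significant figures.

r_p = 3390 + 169.5 = 3559.5 km = 3.5595×10⁶ m.
r_a = 3390 + 5247 = 8637.0 km = 8.6370×10⁶ m.
Semi-major axis a = (r_p + r_a)/2 = (3559.5 + 8637.0)/2 = 6098.2 km = 6.098×10⁶ m.
By Kepler's third law T = 2π√(a³/μ) = 2π × 2.301×10³ = 1.446×10⁴ s.
= 4.016 hours.

T ≈ 4.02 hours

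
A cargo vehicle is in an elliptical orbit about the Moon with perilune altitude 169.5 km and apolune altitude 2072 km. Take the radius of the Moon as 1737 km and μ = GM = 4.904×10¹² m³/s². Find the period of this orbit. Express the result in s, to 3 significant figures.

T ≈ 13700 s

r_p = 1737 + 169.5 = 1906.5 km = 1.9065×10⁶ m.
r_a = 1737 + 2072 = 3809.0 km = 3.8090×10⁶ m.
Semi-major axis a = (r_p + r_a)/2 = (1906.5 + 3809.0)/2 = 2857.8 km = 2.858×10⁶ m.
By Kepler's third law T = 2π√(a³/μ) = 2π × 2.182×10³ = 1.371×10⁴ s.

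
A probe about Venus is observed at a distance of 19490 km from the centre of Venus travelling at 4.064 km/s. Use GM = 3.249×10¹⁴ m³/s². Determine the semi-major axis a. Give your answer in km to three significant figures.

r = 1.949×10⁷ m.
Vis-viva rearranged: 1/a = 2/r − v²/μ = 1.026×10⁻⁷ − 5.083×10⁻⁸ = 5.178×10⁻⁸ m⁻¹.
a = 1.931×10⁷ m = 19312 km.

a ≈ 19300 km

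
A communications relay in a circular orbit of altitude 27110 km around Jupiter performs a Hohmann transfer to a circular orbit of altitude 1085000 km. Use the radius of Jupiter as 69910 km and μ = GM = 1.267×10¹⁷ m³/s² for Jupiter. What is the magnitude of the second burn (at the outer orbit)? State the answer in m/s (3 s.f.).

Δv ≈ 6350 m/s

r₁ = 69910 + 27110 = 97020 km = 9.7020×10⁷ m.
r₂ = 69910 + 1085000 = 1154900 km = 1.1549×10⁹ m.
Transfer ellipse a_t = (r₁ + r₂)/2 = 6.260×10⁸ m.
At r₁: circular v_c1 = √(μ/r₁) = 36140 m/s; transfer-perijove v_p = √[μ(2/r₁ − 1/a_t)] = 49090 m/s.
At r₂: circular v_c2 = √(μ/r₂) = 10470 m/s; transfer-apojove v_a = √[μ(2/r₂ − 1/a_t)] = 4124 m/s.
Δv₂ = v_c2 − v_a = 6351 m/s.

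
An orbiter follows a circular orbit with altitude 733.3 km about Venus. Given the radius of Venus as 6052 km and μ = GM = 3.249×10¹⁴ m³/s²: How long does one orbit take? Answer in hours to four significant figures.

T ≈ 1.711 hours

r = 6052 + 733.3 = 6785.3 km = 6.7853×10⁶ m.
Kepler's third law: T = 2π√(r³/μ) = 2π√((6.785×10⁶)³ / 3.249×10¹⁴).
r³/μ = 9.615×10⁵ s², so T = 2π × 9.806×10² = 6.161×10³ s.
Converting: 6.161×10³ s ÷ 3600 = 1.711 hours.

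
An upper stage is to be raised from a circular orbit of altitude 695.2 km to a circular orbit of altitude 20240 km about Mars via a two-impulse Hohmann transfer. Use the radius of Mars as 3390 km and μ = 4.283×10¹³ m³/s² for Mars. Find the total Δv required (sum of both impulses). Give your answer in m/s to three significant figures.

r₁ = 3390 + 695.2 = 4085.2 km = 4.0852×10⁶ m.
r₂ = 3390 + 20240 = 23630 km = 2.3630×10⁷ m.
Transfer ellipse a_t = (r₁ + r₂)/2 = 1.386×10⁷ m.
At r₁: circular v_c1 = √(μ/r₁) = 3238 m/s; transfer-periapsis v_p = √[μ(2/r₁ − 1/a_t)] = 4228 m/s.
Δv₁ = v_p − v_c1 = 990.3 m/s.
At r₂: circular v_c2 = √(μ/r₂) = 1346 m/s; transfer-apoapsis v_a = √[μ(2/r₂ − 1/a_t)] = 731.0 m/s.
Δv₂ = v_c2 − v_a = 615.3 m/s.
Total Δv = Δv₁ + Δv₂ = 1606 m/s.

Δv_total ≈ 1610 m/s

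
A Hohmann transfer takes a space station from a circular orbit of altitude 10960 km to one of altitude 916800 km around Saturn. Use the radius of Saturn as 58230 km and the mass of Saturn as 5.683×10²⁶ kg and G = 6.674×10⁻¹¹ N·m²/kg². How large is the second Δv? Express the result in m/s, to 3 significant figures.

Δv ≈ 3970 m/s

μ = GM = 6.674×10⁻¹¹ × 5.683×10²⁶ = 3.793×10¹⁶ m³/s².
r₁ = 58230 + 10960 = 69190 km = 6.9190×10⁷ m.
r₂ = 58230 + 916800 = 975030 km = 9.7503×10⁸ m.
Transfer ellipse a_t = (r₁ + r₂)/2 = 5.221×10⁸ m.
At r₁: circular v_c1 = √(μ/r₁) = 23410 m/s; transfer-perikrone v_p = √[μ(2/r₁ − 1/a_t)] = 32000 m/s.
At r₂: circular v_c2 = √(μ/r₂) = 6237 m/s; transfer-apokrone v_a = √[μ(2/r₂ − 1/a_t)] = 2270 m/s.
Δv₂ = v_c2 − v_a = 3967 m/s.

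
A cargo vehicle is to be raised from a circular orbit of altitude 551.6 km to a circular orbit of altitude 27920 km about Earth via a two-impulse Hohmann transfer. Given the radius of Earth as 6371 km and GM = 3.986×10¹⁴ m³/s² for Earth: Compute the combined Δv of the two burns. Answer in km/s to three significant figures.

Δv_total ≈ 3.63 km/s

r₁ = 6371 + 551.6 = 6922.6 km = 6.9226×10⁶ m.
r₂ = 6371 + 27920 = 34291 km = 3.4291×10⁷ m.
Transfer ellipse a_t = (r₁ + r₂)/2 = 2.061×10⁷ m.
At r₁: circular v_c1 = √(μ/r₁) = 7588 m/s; transfer-perigee v_p = √[μ(2/r₁ − 1/a_t)] = 9789 m/s.
Δv₁ = v_p − v_c1 = 2200 m/s.
At r₂: circular v_c2 = √(μ/r₂) = 3409 m/s; transfer-apogee v_a = √[μ(2/r₂ − 1/a_t)] = 1976 m/s.
Δv₂ = v_c2 − v_a = 1433 m/s.
Total Δv = Δv₁ + Δv₂ = 3634 m/s = 3.634 km/s.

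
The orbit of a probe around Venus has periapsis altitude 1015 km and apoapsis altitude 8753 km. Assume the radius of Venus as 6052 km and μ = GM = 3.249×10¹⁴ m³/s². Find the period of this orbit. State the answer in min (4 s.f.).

T ≈ 210.1 min

r_p = 6052 + 1015 = 7067.0 km = 7.0670×10⁶ m.
r_a = 6052 + 8753 = 14805 km = 1.4805×10⁷ m.
Semi-major axis a = (r_p + r_a)/2 = (7067.0 + 14805)/2 = 10936 km = 1.094×10⁷ m.
By Kepler's third law T = 2π√(a³/μ) = 2π × 2.006×10³ = 1.261×10⁴ s.
= 210.1 min.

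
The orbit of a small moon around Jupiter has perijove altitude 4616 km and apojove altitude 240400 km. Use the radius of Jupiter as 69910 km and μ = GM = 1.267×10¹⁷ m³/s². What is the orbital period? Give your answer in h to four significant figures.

r_p = 69910 + 4616 = 74526 km = 7.4526×10⁷ m.
r_a = 69910 + 240400 = 310310 km = 3.1031×10⁸ m.
Semi-major axis a = (r_p + r_a)/2 = (74526 + 3.1031×10⁵)/2 = 1.9242×10⁵ km = 1.924×10⁸ m.
By Kepler's third law T = 2π√(a³/μ) = 2π × 7.499×10³ = 4.712×10⁴ s.
= 13.09 h.

T ≈ 13.09 h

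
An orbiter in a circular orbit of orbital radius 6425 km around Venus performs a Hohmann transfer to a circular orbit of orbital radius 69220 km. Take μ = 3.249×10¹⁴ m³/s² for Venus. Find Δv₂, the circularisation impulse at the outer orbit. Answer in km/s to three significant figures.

Δv ≈ 1.27 km/s

r₁ = 6425 km = 6.425×10⁶ m.
r₂ = 69220 km = 6.922×10⁷ m.
Transfer ellipse a_t = (r₁ + r₂)/2 = 3.782×10⁷ m.
At r₁: circular v_c1 = √(μ/r₁) = 7111 m/s; transfer-periapsis v_p = √[μ(2/r₁ − 1/a_t)] = 9620 m/s.
At r₂: circular v_c2 = √(μ/r₂) = 2167 m/s; transfer-apoapsis v_a = √[μ(2/r₂ − 1/a_t)] = 892.9 m/s.
Δv₂ = v_c2 − v_a = 1274 m/s.
= 1.274 km/s.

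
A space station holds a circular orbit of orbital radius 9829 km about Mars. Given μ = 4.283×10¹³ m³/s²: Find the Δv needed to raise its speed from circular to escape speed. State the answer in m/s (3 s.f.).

r = 9829 km = 9.829×10⁶ m.
Circular speed v_c = √(μ/r) = 2087 m/s.
Escape speed v_esc = √(2μ/r) = √2 × v_c = 2952 m/s.
Δv = v_esc − v_c = 864.7 m/s.

Δv ≈ 865 m/s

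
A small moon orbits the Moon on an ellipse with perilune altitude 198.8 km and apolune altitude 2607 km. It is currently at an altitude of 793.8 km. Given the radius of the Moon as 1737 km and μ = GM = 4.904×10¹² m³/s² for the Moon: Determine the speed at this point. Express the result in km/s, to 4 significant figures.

v ≈ 1.521 km/s

r_p = 1737 + 198.8 = 1935.8 km = 1.9358×10⁶ m.
r_a = 1737 + 2607 = 4344.0 km = 4.3440×10⁶ m.
r = 1737 + 793.8 = 2530.8 km = 2.531×10⁶ m.
Semi-major axis a = (r_p + r_a)/2 = 3139.9 km = 3.140×10⁶ m.
Vis-viva: v² = μ(2/r − 1/a) = 4.904×10¹² × (7.903×10⁻⁷ − 3.185×10⁻⁷) = 2.314×10⁶ m²/s².
v = 1521 m/s = 1.521 km/s.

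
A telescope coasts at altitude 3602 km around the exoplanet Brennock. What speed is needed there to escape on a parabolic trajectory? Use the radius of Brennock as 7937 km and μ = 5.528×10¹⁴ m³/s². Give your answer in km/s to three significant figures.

v_esc ≈ 9.79 km/s

r = 7937 + 3602 = 11539 km = 1.1539×10⁷ m.
Escape speed v_esc = √(2μ/r) = √(2 × 5.528×10¹⁴ / 1.154×10⁷) = √(9.581×10⁷) = 9788 m/s.
= 9.788 km/s.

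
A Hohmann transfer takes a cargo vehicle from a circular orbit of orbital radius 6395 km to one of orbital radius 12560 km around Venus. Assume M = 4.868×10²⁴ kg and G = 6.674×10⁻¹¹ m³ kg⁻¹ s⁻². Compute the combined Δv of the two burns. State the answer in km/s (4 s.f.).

μ = GM = 6.674×10⁻¹¹ × 4.868×10²⁴ = 3.249×10¹⁴ m³/s².
r₁ = 6395 km = 6.395×10⁶ m.
r₂ = 12560 km = 1.256×10⁷ m.
Transfer ellipse a_t = (r₁ + r₂)/2 = 9.478×10⁶ m.
At r₁: circular v_c1 = √(μ/r₁) = 7128 m/s; transfer-periapsis v_p = √[μ(2/r₁ − 1/a_t)] = 8205 m/s.
Δv₁ = v_p − v_c1 = 1078 m/s.
At r₂: circular v_c2 = √(μ/r₂) = 5086 m/s; transfer-apoapsis v_a = √[μ(2/r₂ − 1/a_t)] = 4178 m/s.
Δv₂ = v_c2 − v_a = 908.2 m/s.
Total Δv = Δv₁ + Δv₂ = 1986 m/s = 1.986 km/s.

Δv_total ≈ 1.986 km/s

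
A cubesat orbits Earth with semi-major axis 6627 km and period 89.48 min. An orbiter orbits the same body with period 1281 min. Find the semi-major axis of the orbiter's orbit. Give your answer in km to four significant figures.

Kepler's third law: a³ ∝ T², so a₂ = a₁ (T₂/T₁)^(2/3).
T₂/T₁ = 14.32, (T₂/T₁)^(2/3) = 5.896.
a₂ = 6627 × 5.896 = 39070 km.

a₂ ≈ 39070 km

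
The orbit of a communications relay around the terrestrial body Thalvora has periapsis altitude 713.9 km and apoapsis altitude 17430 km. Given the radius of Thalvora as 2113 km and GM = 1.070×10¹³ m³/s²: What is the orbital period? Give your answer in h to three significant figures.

T ≈ 20.0 h

r_p = 2113 + 713.9 = 2826.9 km = 2.8269×10⁶ m.
r_a = 2113 + 17430 = 19543 km = 1.9543×10⁷ m.
Semi-major axis a = (r_p + r_a)/2 = (2826.9 + 19543)/2 = 11185 km = 1.118×10⁷ m.
By Kepler's third law T = 2π√(a³/μ) = 2π × 1.144×10⁴ = 7.185×10⁴ s.
= 19.96 h.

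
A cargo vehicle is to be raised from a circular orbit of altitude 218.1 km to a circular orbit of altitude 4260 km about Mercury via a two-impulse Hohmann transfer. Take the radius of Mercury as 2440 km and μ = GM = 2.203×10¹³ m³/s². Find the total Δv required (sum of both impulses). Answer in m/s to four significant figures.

r₁ = 2440 + 218.1 = 2658.1 km = 2.6581×10⁶ m.
r₂ = 2440 + 4260 = 6700.0 km = 6.7000×10⁶ m.
Transfer ellipse a_t = (r₁ + r₂)/2 = 4.679×10⁶ m.
At r₁: circular v_c1 = √(μ/r₁) = 2879 m/s; transfer-periherm v_p = √[μ(2/r₁ − 1/a_t)] = 3445 m/s.
Δv₁ = v_p − v_c1 = 566.1 m/s.
At r₂: circular v_c2 = √(μ/r₂) = 1813 m/s; transfer-apoherm v_a = √[μ(2/r₂ − 1/a_t)] = 1367 m/s.
Δv₂ = v_c2 − v_a = 446.6 m/s.
Total Δv = Δv₁ + Δv₂ = 1013 m/s.

Δv_total ≈ 1013 m/s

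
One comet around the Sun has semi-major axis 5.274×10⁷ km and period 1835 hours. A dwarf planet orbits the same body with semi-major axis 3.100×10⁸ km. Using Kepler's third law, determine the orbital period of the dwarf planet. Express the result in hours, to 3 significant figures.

T₂ ≈ 26100 hours

Kepler's third law: T² ∝ a³, so T₂ = T₁ (a₂/a₁)^(3/2).
a₂/a₁ = 5.878, (a₂/a₁)^(3/2) = 14.25.
T₂ = 1835 × 14.25 = 26150 hours.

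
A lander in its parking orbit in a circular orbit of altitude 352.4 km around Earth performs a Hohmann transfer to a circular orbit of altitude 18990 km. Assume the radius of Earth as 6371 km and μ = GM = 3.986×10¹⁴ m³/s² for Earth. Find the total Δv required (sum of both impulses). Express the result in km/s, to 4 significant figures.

r₁ = 6371 + 352.4 = 6723.4 km = 6.7234×10⁶ m.
r₂ = 6371 + 18990 = 25361 km = 2.5361×10⁷ m.
Transfer ellipse a_t = (r₁ + r₂)/2 = 1.604×10⁷ m.
At r₁: circular v_c1 = √(μ/r₁) = 7700 m/s; transfer-perigee v_p = √[μ(2/r₁ − 1/a_t)] = 9681 m/s.
Δv₁ = v_p − v_c1 = 1981 m/s.
At r₂: circular v_c2 = √(μ/r₂) = 3964 m/s; transfer-apogee v_a = √[μ(2/r₂ − 1/a_t)] = 2567 m/s.
Δv₂ = v_c2 − v_a = 1398 m/s.
Total Δv = Δv₁ + Δv₂ = 3379 m/s = 3.379 km/s.

Δv_total ≈ 3.379 km/s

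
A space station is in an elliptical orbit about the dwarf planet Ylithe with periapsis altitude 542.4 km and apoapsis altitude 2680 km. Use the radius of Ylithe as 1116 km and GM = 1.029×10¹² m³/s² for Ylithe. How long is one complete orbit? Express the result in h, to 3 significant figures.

r_p = 1116 + 542.4 = 1658.4 km = 1.6584×10⁶ m.
r_a = 1116 + 2680 = 3796.0 km = 3.7960×10⁶ m.
Semi-major axis a = (r_p + r_a)/2 = (1658.4 + 3796.0)/2 = 2727.2 km = 2.727×10⁶ m.
By Kepler's third law T = 2π√(a³/μ) = 2π × 4.440×10³ = 2.790×10⁴ s.
= 7.749 h.

T ≈ 7.75 h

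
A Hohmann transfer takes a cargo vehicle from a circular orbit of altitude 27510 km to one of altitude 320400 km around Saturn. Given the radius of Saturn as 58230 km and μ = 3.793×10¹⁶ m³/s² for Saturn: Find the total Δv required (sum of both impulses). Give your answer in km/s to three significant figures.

r₁ = 58230 + 27510 = 85740 km = 8.5740×10⁷ m.
r₂ = 58230 + 320400 = 378630 km = 3.7863×10⁸ m.
Transfer ellipse a_t = (r₁ + r₂)/2 = 2.322×10⁸ m.
At r₁: circular v_c1 = √(μ/r₁) = 21030 m/s; transfer-perikrone v_p = √[μ(2/r₁ − 1/a_t)] = 26860 m/s.
Δv₁ = v_p − v_c1 = 5826 m/s.
At r₂: circular v_c2 = √(μ/r₂) = 10010 m/s; transfer-apokrone v_a = √[μ(2/r₂ − 1/a_t)] = 6082 m/s.
Δv₂ = v_c2 − v_a = 3927 m/s.
Total Δv = Δv₁ + Δv₂ = 9753 m/s = 9.753 km/s.

Δv_total ≈ 9.75 km/s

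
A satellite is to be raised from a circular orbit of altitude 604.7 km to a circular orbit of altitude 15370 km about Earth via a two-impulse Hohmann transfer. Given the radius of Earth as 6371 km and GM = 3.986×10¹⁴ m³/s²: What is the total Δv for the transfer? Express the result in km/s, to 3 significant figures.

r₁ = 6371 + 604.7 = 6975.7 km = 6.9757×10⁶ m.
r₂ = 6371 + 15370 = 21741 km = 2.1741×10⁷ m.
Transfer ellipse a_t = (r₁ + r₂)/2 = 1.436×10⁷ m.
At r₁: circular v_c1 = √(μ/r₁) = 7559 m/s; transfer-perigee v_p = √[μ(2/r₁ − 1/a_t)] = 9302 m/s.
Δv₁ = v_p − v_c1 = 1743 m/s.
At r₂: circular v_c2 = √(μ/r₂) = 4282 m/s; transfer-apogee v_a = √[μ(2/r₂ − 1/a_t)] = 2984 m/s.
Δv₂ = v_c2 − v_a = 1297 m/s.
Total Δv = Δv₁ + Δv₂ = 3040 m/s = 3.040 km/s.

Δv_total ≈ 3.04 km/s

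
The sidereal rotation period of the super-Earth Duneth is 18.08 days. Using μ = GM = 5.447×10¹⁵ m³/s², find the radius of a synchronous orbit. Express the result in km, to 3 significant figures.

r_sync ≈ 6.96×10⁵ km

T = 18.08 days = 1.562×10⁶ s.
A synchronous orbit has period T, so by Kepler's third law a = (μT²/4π²)^(1/3).
μT²/4π² = 5.447×10¹⁵ × (1.562×10⁶)² / 39.48 = 3.367×10²⁶ m³.
a = 6.957×10⁸ m = 6.9568×10⁵ km.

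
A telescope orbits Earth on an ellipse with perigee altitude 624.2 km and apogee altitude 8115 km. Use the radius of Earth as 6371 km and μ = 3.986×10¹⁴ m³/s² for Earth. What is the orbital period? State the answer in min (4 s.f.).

T ≈ 184.6 min

r_p = 6371 + 624.2 = 6995.2 km = 6.9952×10⁶ m.
r_a = 6371 + 8115 = 14486 km = 1.4486×10⁷ m.
Semi-major axis a = (r_p + r_a)/2 = (6995.2 + 14486)/2 = 10741 km = 1.074×10⁷ m.
By Kepler's third law T = 2π√(a³/μ) = 2π × 1.763×10³ = 1.108×10⁴ s.
= 184.6 min.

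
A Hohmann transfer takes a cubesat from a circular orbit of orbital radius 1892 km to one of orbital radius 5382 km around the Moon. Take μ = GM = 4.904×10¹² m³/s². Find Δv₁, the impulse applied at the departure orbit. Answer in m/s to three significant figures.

r₁ = 1892 km = 1.892×10⁶ m.
r₂ = 5382 km = 5.382×10⁶ m.
Transfer ellipse a_t = (r₁ + r₂)/2 = 3.637×10⁶ m.
At r₁: circular v_c1 = √(μ/r₁) = 1610 m/s; transfer-perilune v_p = √[μ(2/r₁ − 1/a_t)] = 1958 m/s.
Δv₁ = v_p − v_c1 = 348.5 m/s.

Δv ≈ 349 m/s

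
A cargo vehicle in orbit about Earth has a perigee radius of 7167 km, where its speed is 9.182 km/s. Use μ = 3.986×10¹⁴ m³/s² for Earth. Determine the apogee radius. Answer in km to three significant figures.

r_p = 7.167×10⁶ m.
Specific energy ε = v²/2 − μ/r = -1.346×10⁷ J/kg, so a = −μ/(2ε) = 1.481×10⁷ m.
The apsides satisfy r_p + r_a = 2a, so the apogee radius is 2a − r_p = 2.244×10⁷ m = 22443 km.

apogee radius ≈ 22400 km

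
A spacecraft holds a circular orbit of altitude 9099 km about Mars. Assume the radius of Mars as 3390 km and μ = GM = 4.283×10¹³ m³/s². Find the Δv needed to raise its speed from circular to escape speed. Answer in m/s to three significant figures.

Δv ≈ 767 m/s

r = 3390 + 9099 = 12489 km = 1.2489×10⁷ m.
Circular speed v_c = √(μ/r) = 1852 m/s.
Escape speed v_esc = √(2μ/r) = √2 × v_c = 2619 m/s.
Δv = v_esc − v_c = 767.1 m/s.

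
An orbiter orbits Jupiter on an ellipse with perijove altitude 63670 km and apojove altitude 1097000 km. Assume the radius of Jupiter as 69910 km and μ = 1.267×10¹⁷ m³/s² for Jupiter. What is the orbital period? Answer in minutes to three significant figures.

r_p = 69910 + 63670 = 133580 km = 1.3358×10⁸ m.
r_a = 69910 + 1097000 = 1166900 km = 1.1669×10⁹ m.
Semi-major axis a = (r_p + r_a)/2 = (1.3358×10⁵ + 1.1669×10⁶)/2 = 6.5024×10⁵ km = 6.502×10⁸ m.
By Kepler's third law T = 2π√(a³/μ) = 2π × 4.658×10⁴ = 2.927×10⁵ s.
= 4878 minutes.

T ≈ 4880 minutes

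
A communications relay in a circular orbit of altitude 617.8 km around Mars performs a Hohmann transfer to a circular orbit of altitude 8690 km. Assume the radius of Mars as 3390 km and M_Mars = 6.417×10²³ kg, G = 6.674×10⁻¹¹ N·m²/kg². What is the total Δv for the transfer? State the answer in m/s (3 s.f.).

μ = GM = 6.674×10⁻¹¹ × 6.417×10²³ = 4.283×10¹³ m³/s².
r₁ = 3390 + 617.8 = 4007.8 km = 4.0078×10⁶ m.
r₂ = 3390 + 8690 = 12080 km = 1.2080×10⁷ m.
Transfer ellipse a_t = (r₁ + r₂)/2 = 8.044×10⁶ m.
At r₁: circular v_c1 = √(μ/r₁) = 3269 m/s; transfer-periapsis v_p = √[μ(2/r₁ − 1/a_t)] = 4006 m/s.
Δv₁ = v_p − v_c1 = 737.0 m/s.
At r₂: circular v_c2 = √(μ/r₂) = 1883 m/s; transfer-apoapsis v_a = √[μ(2/r₂ − 1/a_t)] = 1329 m/s.
Δv₂ = v_c2 − v_a = 553.8 m/s.
Total Δv = Δv₁ + Δv₂ = 1291 m/s.

Δv_total ≈ 1290 m/s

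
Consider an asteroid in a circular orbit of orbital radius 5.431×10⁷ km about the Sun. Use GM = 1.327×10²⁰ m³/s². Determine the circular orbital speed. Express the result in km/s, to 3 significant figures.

v ≈ 49.4 km/s

r = 5.431×10⁷ km = 5.431×10¹⁰ m.
For a circular orbit v = √(μ/r) = √(1.327×10²⁰ / 5.431×10¹⁰) = √(2.443×10⁹) = 49430 m/s.
That is 49.43 km/s.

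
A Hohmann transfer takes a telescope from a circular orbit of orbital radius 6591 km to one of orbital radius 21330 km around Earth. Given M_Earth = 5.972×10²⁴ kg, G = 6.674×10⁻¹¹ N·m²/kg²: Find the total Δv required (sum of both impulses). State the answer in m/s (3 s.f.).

μ = GM = 6.674×10⁻¹¹ × 5.972×10²⁴ = 3.986×10¹⁴ m³/s².
r₁ = 6591 km = 6.591×10⁶ m.
r₂ = 21330 km = 2.133×10⁷ m.
Transfer ellipse a_t = (r₁ + r₂)/2 = 1.396×10⁷ m.
At r₁: circular v_c1 = √(μ/r₁) = 7776 m/s; transfer-perigee v_p = √[μ(2/r₁ − 1/a_t)] = 9612 m/s.
Δv₁ = v_p − v_c1 = 1836 m/s.
At r₂: circular v_c2 = √(μ/r₂) = 4323 m/s; transfer-apogee v_a = √[μ(2/r₂ − 1/a_t)] = 2970 m/s.
Δv₂ = v_c2 − v_a = 1353 m/s.
Total Δv = Δv₁ + Δv₂ = 3188 m/s.

Δv_total ≈ 3190 m/s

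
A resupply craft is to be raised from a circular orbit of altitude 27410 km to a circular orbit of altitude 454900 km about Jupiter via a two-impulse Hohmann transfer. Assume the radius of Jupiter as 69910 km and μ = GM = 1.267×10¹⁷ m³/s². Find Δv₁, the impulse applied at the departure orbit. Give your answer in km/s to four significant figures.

Δv ≈ 10.78 km/s

r₁ = 69910 + 27410 = 97320 km = 9.7320×10⁷ m.
r₂ = 69910 + 454900 = 524810 km = 5.2481×10⁸ m.
Transfer ellipse a_t = (r₁ + r₂)/2 = 3.111×10⁸ m.
At r₁: circular v_c1 = √(μ/r₁) = 36080 m/s; transfer-perijove v_p = √[μ(2/r₁ − 1/a_t)] = 46870 m/s.
Δv₁ = v_p − v_c1 = 10780 m/s.
= 10.78 km/s.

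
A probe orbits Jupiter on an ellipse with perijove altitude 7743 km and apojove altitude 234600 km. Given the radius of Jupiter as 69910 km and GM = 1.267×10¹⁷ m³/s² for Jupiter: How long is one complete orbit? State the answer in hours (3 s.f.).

T ≈ 13.0 hours

r_p = 69910 + 7743 = 77653 km = 7.7653×10⁷ m.
r_a = 69910 + 234600 = 304510 km = 3.0451×10⁸ m.
Semi-major axis a = (r_p + r_a)/2 = (77653 + 3.0451×10⁵)/2 = 1.9108×10⁵ km = 1.911×10⁸ m.
By Kepler's third law T = 2π√(a³/μ) = 2π × 7.421×10³ = 4.663×10⁴ s.
= 12.95 hours.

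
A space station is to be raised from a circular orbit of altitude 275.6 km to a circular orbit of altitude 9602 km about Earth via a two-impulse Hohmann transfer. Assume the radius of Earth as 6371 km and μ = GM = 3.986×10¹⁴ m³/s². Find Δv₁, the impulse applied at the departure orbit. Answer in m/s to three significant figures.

r₁ = 6371 + 275.6 = 6646.6 km = 6.6466×10⁶ m.
r₂ = 6371 + 9602 = 15973 km = 1.5973×10⁷ m.
Transfer ellipse a_t = (r₁ + r₂)/2 = 1.131×10⁷ m.
At r₁: circular v_c1 = √(μ/r₁) = 7744 m/s; transfer-perigee v_p = √[μ(2/r₁ − 1/a_t)] = 9203 m/s.
Δv₁ = v_p − v_c1 = 1459 m/s.

Δv ≈ 1460 m/s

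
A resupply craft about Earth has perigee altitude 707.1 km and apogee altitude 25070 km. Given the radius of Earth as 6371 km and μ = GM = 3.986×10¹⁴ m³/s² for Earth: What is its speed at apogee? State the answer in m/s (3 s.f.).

v ≈ 2160 m/s

r_p = 6371 + 707.1 = 7078.1 km = 7.0781×10⁶ m.
r_a = 6371 + 25070 = 31441 km = 3.1441×10⁷ m.
Semi-major axis a = (r_p + r_a)/2 = 19260 km = 1.926×10⁷ m.
Vis-viva: v² = μ(2/r − 1/a) = 3.986×10¹⁴ × (6.361×10⁻⁸ − 5.192×10⁻⁸) = 4.659×10⁶ m²/s².
v = 2159 m/s.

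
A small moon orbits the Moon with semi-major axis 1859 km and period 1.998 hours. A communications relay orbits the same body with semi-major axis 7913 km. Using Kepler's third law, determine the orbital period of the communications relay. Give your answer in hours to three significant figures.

T₂ ≈ 17.5 hours

Kepler's third law: T² ∝ a³, so T₂ = T₁ (a₂/a₁)^(3/2).
a₂/a₁ = 4.257, (a₂/a₁)^(3/2) = 8.782.
T₂ = 1.998 × 8.782 = 17.55 hours.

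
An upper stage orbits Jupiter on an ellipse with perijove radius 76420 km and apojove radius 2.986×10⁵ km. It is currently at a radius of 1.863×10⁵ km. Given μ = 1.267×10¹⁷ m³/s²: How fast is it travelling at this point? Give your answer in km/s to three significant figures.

v ≈ 26.2 km/s

Semi-major axis a = (r_p + r_a)/2 = 1.8751×10⁵ km = 1.875×10⁸ m.
Vis-viva: v² = μ(2/r − 1/a) = 1.267×10¹⁷ × (1.074×10⁻⁸ − 5.333×10⁻⁹) = 6.845×10⁸ m²/s².
v = 26160 m/s = 26.16 km/s.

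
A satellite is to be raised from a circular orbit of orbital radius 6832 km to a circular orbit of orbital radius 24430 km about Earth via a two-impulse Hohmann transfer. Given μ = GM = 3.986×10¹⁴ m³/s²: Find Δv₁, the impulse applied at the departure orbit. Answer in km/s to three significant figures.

r₁ = 6832 km = 6.832×10⁶ m.
r₂ = 24430 km = 2.443×10⁷ m.
Transfer ellipse a_t = (r₁ + r₂)/2 = 1.563×10⁷ m.
At r₁: circular v_c1 = √(μ/r₁) = 7638 m/s; transfer-perigee v_p = √[μ(2/r₁ − 1/a_t)] = 9549 m/s.
Δv₁ = v_p − v_c1 = 1911 m/s.
= 1.911 km/s.

Δv ≈ 1.91 km/s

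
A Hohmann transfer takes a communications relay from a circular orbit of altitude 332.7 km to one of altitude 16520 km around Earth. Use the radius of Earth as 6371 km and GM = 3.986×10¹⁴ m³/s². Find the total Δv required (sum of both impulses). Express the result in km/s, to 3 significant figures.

r₁ = 6371 + 332.7 = 6703.7 km = 6.7037×10⁶ m.
r₂ = 6371 + 16520 = 22891 km = 2.2891×10⁷ m.
Transfer ellipse a_t = (r₁ + r₂)/2 = 1.480×10⁷ m.
At r₁: circular v_c1 = √(μ/r₁) = 7711 m/s; transfer-perigee v_p = √[μ(2/r₁ − 1/a_t)] = 9591 m/s.
Δv₁ = v_p − v_c1 = 1880 m/s.
At r₂: circular v_c2 = √(μ/r₂) = 4173 m/s; transfer-apogee v_a = √[μ(2/r₂ − 1/a_t)] = 2809 m/s.
Δv₂ = v_c2 − v_a = 1364 m/s.
Total Δv = Δv₁ + Δv₂ = 3244 m/s = 3.244 km/s.

Δv_total ≈ 3.24 km/s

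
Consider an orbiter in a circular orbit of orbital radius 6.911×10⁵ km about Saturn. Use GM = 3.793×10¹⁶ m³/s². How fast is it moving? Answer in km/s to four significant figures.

r = 6.911×10⁵ km = 6.911×10⁸ m.
For a circular orbit v = √(μ/r) = √(3.793×10¹⁶ / 6.911×10⁸) = √(5.488×10⁷) = 7408 m/s.
That is 7.408 km/s.

v ≈ 7.408 km/s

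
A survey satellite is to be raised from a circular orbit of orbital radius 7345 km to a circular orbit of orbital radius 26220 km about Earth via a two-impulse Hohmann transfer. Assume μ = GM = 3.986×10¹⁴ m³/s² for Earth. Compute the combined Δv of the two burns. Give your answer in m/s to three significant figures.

r₁ = 7345 km = 7.345×10⁶ m.
r₂ = 26220 km = 2.622×10⁷ m.
Transfer ellipse a_t = (r₁ + r₂)/2 = 1.678×10⁷ m.
At r₁: circular v_c1 = √(μ/r₁) = 7367 m/s; transfer-perigee v_p = √[μ(2/r₁ − 1/a_t)] = 9208 m/s.
Δv₁ = v_p − v_c1 = 1841 m/s.
At r₂: circular v_c2 = √(μ/r₂) = 3899 m/s; transfer-apogee v_a = √[μ(2/r₂ − 1/a_t)] = 2579 m/s.
Δv₂ = v_c2 − v_a = 1320 m/s.
Total Δv = Δv₁ + Δv₂ = 3161 m/s.

Δv_total ≈ 3160 m/s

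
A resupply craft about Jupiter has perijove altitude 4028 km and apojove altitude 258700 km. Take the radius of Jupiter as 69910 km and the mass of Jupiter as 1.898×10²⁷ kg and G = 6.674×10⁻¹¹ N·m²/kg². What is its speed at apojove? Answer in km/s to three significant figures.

v ≈ 11.9 km/s

μ = GM = 6.674×10⁻¹¹ × 1.898×10²⁷ = 1.267×10¹⁷ m³/s².
r_p = 69910 + 4028 = 73938 km = 7.3938×10⁷ m.
r_a = 69910 + 258700 = 328610 km = 3.2861×10⁸ m.
Semi-major axis a = (r_p + r_a)/2 = 2.0127×10⁵ km = 2.013×10⁸ m.
Vis-viva: v² = μ(2/r − 1/a) = 1.267×10¹⁷ × (6.086×10⁻⁹ − 4.968×10⁻⁹) = 1.416×10⁸ m²/s².
v = 11900 m/s = 11.90 km/s.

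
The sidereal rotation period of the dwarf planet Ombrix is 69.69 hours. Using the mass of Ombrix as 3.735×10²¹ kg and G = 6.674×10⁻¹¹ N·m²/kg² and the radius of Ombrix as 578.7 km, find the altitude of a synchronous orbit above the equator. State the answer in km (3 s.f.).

h_sync ≈ 6770 km

μ = GM = 6.674×10⁻¹¹ × 3.735×10²¹ = 2.493×10¹¹ m³/s².
T = 69.69 hours = 2.509×10⁵ s.
A synchronous orbit has period T, so by Kepler's third law a = (μT²/4π²)^(1/3).
μT²/4π² = 2.493×10¹¹ × (2.509×10⁵)² / 39.48 = 3.974×10²⁰ m³.
a = 7.352×10⁶ m = 7352.3 km.
Altitude h = a − R = 7352.3 − 578.7 = 6773.6 km.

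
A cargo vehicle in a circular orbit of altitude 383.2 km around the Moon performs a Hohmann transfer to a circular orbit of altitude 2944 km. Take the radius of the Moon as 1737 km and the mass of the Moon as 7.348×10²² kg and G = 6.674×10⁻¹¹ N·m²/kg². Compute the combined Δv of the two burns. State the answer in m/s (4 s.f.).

Δv_total ≈ 478.8 m/s

μ = GM = 6.674×10⁻¹¹ × 7.348×10²² = 4.904×10¹² m³/s².
r₁ = 1737 + 383.2 = 2120.2 km = 2.1202×10⁶ m.
r₂ = 1737 + 2944 = 4681.0 km = 4.6810×10⁶ m.
Transfer ellipse a_t = (r₁ + r₂)/2 = 3.401×10⁶ m.
At r₁: circular v_c1 = √(μ/r₁) = 1521 m/s; transfer-perilune v_p = √[μ(2/r₁ − 1/a_t)] = 1784 m/s.
Δv₁ = v_p − v_c1 = 263.5 m/s.
At r₂: circular v_c2 = √(μ/r₂) = 1024 m/s; transfer-apolune v_a = √[μ(2/r₂ − 1/a_t)] = 808.2 m/s.
Δv₂ = v_c2 − v_a = 215.3 m/s.
Total Δv = Δv₁ + Δv₂ = 478.8 m/s.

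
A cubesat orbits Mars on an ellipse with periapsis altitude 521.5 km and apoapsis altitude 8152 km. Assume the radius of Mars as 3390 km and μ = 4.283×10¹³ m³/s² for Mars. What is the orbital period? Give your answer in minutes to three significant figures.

T ≈ 344 minutes

r_p = 3390 + 521.5 = 3911.5 km = 3.9115×10⁶ m.
r_a = 3390 + 8152 = 11542 km = 1.1542×10⁷ m.
Semi-major axis a = (r_p + r_a)/2 = (3911.5 + 11542)/2 = 7726.8 km = 7.727×10⁶ m.
By Kepler's third law T = 2π√(a³/μ) = 2π × 3.282×10³ = 2.062×10⁴ s.
= 343.7 minutes.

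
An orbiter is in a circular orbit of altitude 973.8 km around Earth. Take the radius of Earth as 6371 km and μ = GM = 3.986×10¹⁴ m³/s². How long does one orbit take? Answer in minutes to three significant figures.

T ≈ 104 minutes

r = 6371 + 973.8 = 7344.8 km = 7.3448×10⁶ m.
Kepler's third law: T = 2π√(r³/μ) = 2π√((7.345×10⁶)³ / 3.986×10¹⁴).
r³/μ = 9.940×10⁵ s², so T = 2π × 9.970×10² = 6.264×10³ s.
Converting: 6.264×10³ s ÷ 60.00 = 104.4 minutes.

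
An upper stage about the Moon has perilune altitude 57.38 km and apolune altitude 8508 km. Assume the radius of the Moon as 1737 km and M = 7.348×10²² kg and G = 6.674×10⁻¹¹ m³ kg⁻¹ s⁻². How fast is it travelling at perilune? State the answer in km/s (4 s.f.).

v ≈ 2.157 km/s

μ = GM = 6.674×10⁻¹¹ × 7.348×10²² = 4.904×10¹² m³/s².
r_p = 1737 + 57.38 = 1794.4 km = 1.7944×10⁶ m.
r_a = 1737 + 8508 = 10245 km = 1.0245×10⁷ m.
Semi-major axis a = (r_p + r_a)/2 = 6019.7 km = 6.020×10⁶ m.
Vis-viva: v² = μ(2/r − 1/a) = 4.904×10¹² × (1.115×10⁻⁶ − 1.661×10⁻⁷) = 4.651×10⁶ m²/s².
v = 2157 m/s = 2.157 km/s.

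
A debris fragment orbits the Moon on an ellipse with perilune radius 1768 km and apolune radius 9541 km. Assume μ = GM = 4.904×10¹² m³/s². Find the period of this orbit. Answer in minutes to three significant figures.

T ≈ 636 minutes

Semi-major axis a = (r_p + r_a)/2 = (1768.0 + 9541.0)/2 = 5654.5 km = 5.654×10⁶ m.
By Kepler's third law T = 2π√(a³/μ) = 2π × 6.072×10³ = 3.815×10⁴ s.
= 635.8 minutes.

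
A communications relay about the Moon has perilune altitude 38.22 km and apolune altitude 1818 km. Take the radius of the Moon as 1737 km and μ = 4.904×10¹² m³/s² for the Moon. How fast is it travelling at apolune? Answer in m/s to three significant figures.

v ≈ 959 m/s

r_p = 1737 + 38.22 = 1775.2 km = 1.7752×10⁶ m.
r_a = 1737 + 1818 = 3555.0 km = 3.5550×10⁶ m.
Semi-major axis a = (r_p + r_a)/2 = 2665.1 km = 2.665×10⁶ m.
Vis-viva: v² = μ(2/r − 1/a) = 4.904×10¹² × (5.626×10⁻⁷ − 3.752×10⁻⁷) = 9.189×10⁵ m²/s².
v = 958.6 m/s.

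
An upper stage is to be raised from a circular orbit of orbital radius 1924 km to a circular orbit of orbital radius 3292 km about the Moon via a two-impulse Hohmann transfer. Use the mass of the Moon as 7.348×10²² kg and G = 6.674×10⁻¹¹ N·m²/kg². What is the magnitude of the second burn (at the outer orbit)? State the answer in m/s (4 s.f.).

Δv ≈ 172.2 m/s

μ = GM = 6.674×10⁻¹¹ × 7.348×10²² = 4.904×10¹² m³/s².
r₁ = 1924 km = 1.924×10⁶ m.
r₂ = 3292 km = 3.292×10⁶ m.
Transfer ellipse a_t = (r₁ + r₂)/2 = 2.608×10⁶ m.
At r₁: circular v_c1 = √(μ/r₁) = 1597 m/s; transfer-perilune v_p = √[μ(2/r₁ − 1/a_t)] = 1794 m/s.
At r₂: circular v_c2 = √(μ/r₂) = 1221 m/s; transfer-apolune v_a = √[μ(2/r₂ − 1/a_t)] = 1048 m/s.
Δv₂ = v_c2 − v_a = 172.2 m/s.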